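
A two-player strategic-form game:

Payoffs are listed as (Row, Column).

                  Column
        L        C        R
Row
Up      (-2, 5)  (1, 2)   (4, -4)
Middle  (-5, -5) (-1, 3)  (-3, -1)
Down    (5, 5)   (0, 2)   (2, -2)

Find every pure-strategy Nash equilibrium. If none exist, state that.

The unique pure-strategy Nash equilibrium is (Down, L).

(Up, L): Row can switch to Down (-2 → 5). Not NE.
(Up, C): Column can switch to L (2 → 5). Not NE.
(Up, R): Column can switch to L (-4 → 5). Not NE.
(Middle, L): Row can switch to Up (-5 → -2). Not NE.
(Middle, C): Row can switch to Up (-1 → 1). Not NE.
(Middle, R): Row can switch to Up (-3 → 4). Not NE.
(Down, L): Row gets 5, best alternative -2; Column gets 5, best alternative 2. No profitable deviation — NE.
(Down, C): Row can switch to Up (0 → 1). Not NE.
(Down, R): Row can switch to Up (2 → 4). Not NE.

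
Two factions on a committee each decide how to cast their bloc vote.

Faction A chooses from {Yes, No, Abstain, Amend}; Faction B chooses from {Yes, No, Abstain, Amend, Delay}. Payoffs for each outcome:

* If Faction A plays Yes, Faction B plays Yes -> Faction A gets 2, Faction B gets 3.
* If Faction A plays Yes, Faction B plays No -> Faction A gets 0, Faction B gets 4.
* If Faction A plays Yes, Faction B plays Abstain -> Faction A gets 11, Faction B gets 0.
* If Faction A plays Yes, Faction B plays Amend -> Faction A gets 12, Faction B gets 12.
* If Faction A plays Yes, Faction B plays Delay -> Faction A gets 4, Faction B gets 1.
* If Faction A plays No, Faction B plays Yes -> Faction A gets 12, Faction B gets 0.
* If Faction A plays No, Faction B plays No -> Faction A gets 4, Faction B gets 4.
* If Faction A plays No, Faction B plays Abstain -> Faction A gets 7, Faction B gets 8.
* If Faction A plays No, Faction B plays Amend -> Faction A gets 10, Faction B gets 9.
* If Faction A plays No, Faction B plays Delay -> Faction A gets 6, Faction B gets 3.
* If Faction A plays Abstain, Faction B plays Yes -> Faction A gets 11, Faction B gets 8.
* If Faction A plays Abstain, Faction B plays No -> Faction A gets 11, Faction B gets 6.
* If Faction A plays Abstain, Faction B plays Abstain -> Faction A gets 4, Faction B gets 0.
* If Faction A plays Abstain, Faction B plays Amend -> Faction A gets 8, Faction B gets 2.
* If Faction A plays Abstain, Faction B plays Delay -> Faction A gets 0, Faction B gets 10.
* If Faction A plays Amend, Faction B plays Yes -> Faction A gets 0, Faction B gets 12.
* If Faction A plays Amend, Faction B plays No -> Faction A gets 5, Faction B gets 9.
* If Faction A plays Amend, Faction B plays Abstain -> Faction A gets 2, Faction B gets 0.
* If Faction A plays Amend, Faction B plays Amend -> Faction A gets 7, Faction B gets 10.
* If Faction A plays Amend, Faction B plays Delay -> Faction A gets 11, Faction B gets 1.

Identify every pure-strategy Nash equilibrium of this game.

(Yes, Yes): Faction A can switch to No (2 → 12). Not NE.
(Yes, No): Faction A can switch to No (0 → 4). Not NE.
(Yes, Abstain): Faction B can switch to Yes (0 → 3). Not NE.
(Yes, Amend): Faction A gets 12, best alternative 10; Faction B gets 12, best alternative 4. No profitable deviation — NE.
(Yes, Delay): Faction A can switch to No (4 → 6). Not NE.
(No, Yes): Faction B can switch to No (0 → 4). Not NE.
(No, No): Faction A can switch to Abstain (4 → 11). Not NE.
(No, Abstain): Faction A can switch to Yes (7 → 11). Not NE.
(No, Amend): Faction A can switch to Yes (10 → 12). Not NE.
(The remaining 11 profiles each have a profitable deviation by the same check.)

Pure NE: (Yes, Amend)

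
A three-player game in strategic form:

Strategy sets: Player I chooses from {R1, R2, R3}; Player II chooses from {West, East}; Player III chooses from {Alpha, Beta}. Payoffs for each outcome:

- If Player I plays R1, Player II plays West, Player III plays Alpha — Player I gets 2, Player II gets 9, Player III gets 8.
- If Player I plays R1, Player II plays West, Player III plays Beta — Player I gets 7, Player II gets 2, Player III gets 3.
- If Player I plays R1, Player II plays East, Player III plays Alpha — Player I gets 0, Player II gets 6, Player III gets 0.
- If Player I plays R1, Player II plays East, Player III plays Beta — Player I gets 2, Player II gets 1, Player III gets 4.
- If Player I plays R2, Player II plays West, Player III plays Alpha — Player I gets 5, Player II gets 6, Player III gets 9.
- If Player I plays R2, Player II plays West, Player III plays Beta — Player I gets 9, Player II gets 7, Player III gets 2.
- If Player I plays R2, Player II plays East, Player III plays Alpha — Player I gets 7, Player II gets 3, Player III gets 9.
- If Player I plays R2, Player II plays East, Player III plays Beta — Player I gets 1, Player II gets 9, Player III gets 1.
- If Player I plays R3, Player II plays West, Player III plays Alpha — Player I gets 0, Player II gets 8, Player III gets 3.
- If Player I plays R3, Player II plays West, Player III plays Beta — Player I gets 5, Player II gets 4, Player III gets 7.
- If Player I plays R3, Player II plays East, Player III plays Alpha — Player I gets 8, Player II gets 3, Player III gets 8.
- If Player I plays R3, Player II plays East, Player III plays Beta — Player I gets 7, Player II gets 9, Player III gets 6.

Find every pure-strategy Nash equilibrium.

Pure NE: (R2, West, Alpha)

Player I against (West, Alpha): payoffs 2, 5, 0 → best response R2.
Player I against (West, Beta): payoffs 7, 9, 5 → best response R2.
Player I against (East, Alpha): payoffs 0, 7, 8 → best response R3.
Player I against (East, Beta): payoffs 2, 1, 7 → best response R3.
Player II against (R1, Alpha): payoffs 9, 6 → best response West.
Player II against (R1, Beta): payoffs 2, 1 → best response West.
Player II against (R2, Alpha): payoffs 6, 3 → best response West.
Player II against (R2, Beta): payoffs 7, 9 → best response East.
Player II against (R3, Alpha): payoffs 8, 3 → best response West.
Player II against (R3, Beta): payoffs 4, 9 → best response East.
Player III against (R1, West): payoffs 8, 3 → best response Alpha.
Player III against (R1, East): payoffs 0, 4 → best response Beta.
Player III against (R2, West): payoffs 9, 2 → best response Alpha.
Player III against (R2, East): payoffs 9, 1 → best response Alpha.
Player III against (R3, West): payoffs 3, 7 → best response Beta.
Player III against (R3, East): payoffs 8, 6 → best response Alpha.
Mutual best responses: (R2, West, Alpha).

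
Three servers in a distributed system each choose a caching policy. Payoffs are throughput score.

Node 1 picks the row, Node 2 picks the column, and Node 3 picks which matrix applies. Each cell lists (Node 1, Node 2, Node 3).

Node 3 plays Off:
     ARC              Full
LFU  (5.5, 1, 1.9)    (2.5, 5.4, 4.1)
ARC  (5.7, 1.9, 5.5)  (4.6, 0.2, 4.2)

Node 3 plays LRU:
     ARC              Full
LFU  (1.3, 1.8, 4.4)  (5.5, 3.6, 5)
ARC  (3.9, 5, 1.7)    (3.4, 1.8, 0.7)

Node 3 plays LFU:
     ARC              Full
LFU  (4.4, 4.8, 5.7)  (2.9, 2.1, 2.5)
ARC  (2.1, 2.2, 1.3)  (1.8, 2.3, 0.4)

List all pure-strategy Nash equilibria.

Node 1 against (ARC, Off): payoffs 5.5, 5.7 → best response ARC.
Node 1 against (ARC, LRU): payoffs 1.3, 3.9 → best response ARC.
Node 1 against (ARC, LFU): payoffs 4.4, 2.1 → best response LFU.
Node 1 against (Full, Off): payoffs 2.5, 4.6 → best response ARC.
Node 1 against (Full, LRU): payoffs 5.5, 3.4 → best response LFU.
Node 1 against (Full, LFU): payoffs 2.9, 1.8 → best response LFU.
Node 2 against (LFU, Off): payoffs 1, 5.4 → best response Full.
Node 2 against (LFU, LRU): payoffs 1.8, 3.6 → best response Full.
Node 2 against (LFU, LFU): payoffs 4.8, 2.1 → best response ARC.
Node 2 against (ARC, Off): payoffs 1.9, 0.2 → best response ARC.
Node 2 against (ARC, LRU): payoffs 5, 1.8 → best response ARC.
Node 2 against (ARC, LFU): payoffs 2.2, 2.3 → best response Full.
Node 3 against (LFU, ARC): payoffs 1.9, 4.4, 5.7 → best response LFU.
Node 3 against (LFU, Full): payoffs 4.1, 5, 2.5 → best response LRU.
Node 3 against (ARC, ARC): payoffs 5.5, 1.7, 1.3 → best response Off.
Node 3 against (ARC, Full): payoffs 4.2, 0.7, 0.4 → best response Off.
Mutual best responses: (LFU, ARC, LFU); (LFU, Full, LRU); (ARC, ARC, Off).

Pure-strategy Nash equilibria: (LFU, ARC, LFU), (LFU, Full, LRU), (ARC, ARC, Off)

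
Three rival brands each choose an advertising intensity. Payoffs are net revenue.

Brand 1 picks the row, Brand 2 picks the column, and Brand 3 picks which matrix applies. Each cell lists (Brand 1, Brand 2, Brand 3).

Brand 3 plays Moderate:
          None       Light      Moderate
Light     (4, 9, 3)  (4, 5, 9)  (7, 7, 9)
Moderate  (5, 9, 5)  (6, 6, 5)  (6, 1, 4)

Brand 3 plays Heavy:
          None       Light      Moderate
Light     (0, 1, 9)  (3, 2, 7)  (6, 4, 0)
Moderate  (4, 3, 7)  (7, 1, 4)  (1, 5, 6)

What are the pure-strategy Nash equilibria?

For each strategy profile, look for a profitable unilateral deviation.
(Light, None, Moderate): Brand 1 can switch to Moderate (4 → 5). Not NE.
(Light, None, Heavy): Brand 1 can switch to Moderate (0 → 4). Not NE.
(Light, Light, Moderate): Brand 1 can switch to Moderate (4 → 6). Not NE.
(Light, Light, Heavy): Brand 1 can switch to Moderate (3 → 7). Not NE.
(Light, Moderate, Moderate): Brand 2 can switch to None (7 → 9). Not NE.
(Light, Moderate, Heavy): Brand 3 can switch to Moderate (0 → 9). Not NE.
(Moderate, None, Moderate): Brand 3 can switch to Heavy (5 → 7). Not NE.
(Moderate, None, Heavy): Brand 2 can switch to Moderate (3 → 5). Not NE.
(Moderate, Light, Moderate): Brand 2 can switch to None (6 → 9). Not NE.
(Moderate, Light, Heavy): Brand 2 can switch to None (1 → 3). Not NE.
(The remaining 2 profiles each have a profitable deviation by the same check.)

No pure-strategy Nash equilibrium.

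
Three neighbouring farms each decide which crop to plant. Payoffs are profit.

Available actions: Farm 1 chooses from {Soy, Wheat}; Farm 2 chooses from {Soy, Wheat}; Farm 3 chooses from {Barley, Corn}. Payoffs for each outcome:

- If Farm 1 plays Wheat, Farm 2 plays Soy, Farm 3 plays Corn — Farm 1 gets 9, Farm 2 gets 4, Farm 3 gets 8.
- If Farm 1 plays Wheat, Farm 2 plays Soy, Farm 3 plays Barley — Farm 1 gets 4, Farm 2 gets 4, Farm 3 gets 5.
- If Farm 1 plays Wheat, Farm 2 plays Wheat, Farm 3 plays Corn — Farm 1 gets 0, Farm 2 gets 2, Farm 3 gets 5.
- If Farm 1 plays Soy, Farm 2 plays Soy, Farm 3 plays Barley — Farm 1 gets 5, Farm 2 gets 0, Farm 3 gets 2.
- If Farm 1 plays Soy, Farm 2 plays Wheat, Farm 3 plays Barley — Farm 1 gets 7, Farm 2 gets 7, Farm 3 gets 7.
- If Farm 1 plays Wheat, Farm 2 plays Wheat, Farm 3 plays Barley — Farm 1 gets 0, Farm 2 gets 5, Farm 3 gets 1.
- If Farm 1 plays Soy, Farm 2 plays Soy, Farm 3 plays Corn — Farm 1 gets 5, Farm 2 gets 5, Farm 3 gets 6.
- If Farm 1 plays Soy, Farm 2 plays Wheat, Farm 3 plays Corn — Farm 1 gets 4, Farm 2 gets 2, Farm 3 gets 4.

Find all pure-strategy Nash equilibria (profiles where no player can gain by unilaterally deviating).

(Soy, Soy, Barley): Farm 2 can switch to Wheat (0 → 7). Not NE.
(Soy, Soy, Corn): Farm 1 can switch to Wheat (5 → 9). Not NE.
(Soy, Wheat, Barley): Farm 1 gets 7, best alternative 0; Farm 2 gets 7, best alternative 0; Farm 3 gets 7, best alternative 4. No profitable deviation — NE.
(Soy, Wheat, Corn): Farm 2 can switch to Soy (2 → 5). Not NE.
(Wheat, Soy, Barley): Farm 1 can switch to Soy (4 → 5). Not NE.
(Wheat, Soy, Corn): Farm 1 gets 9, best alternative 5; Farm 2 gets 4, best alternative 2; Farm 3 gets 8, best alternative 5. No profitable deviation — NE.
(Wheat, Wheat, Barley): Farm 1 can switch to Soy (0 → 7). Not NE.
(Wheat, Wheat, Corn): Farm 1 can switch to Soy (0 → 4). Not NE.

The pure Nash equilibria are (Soy, Wheat, Barley), (Wheat, Soy, Corn).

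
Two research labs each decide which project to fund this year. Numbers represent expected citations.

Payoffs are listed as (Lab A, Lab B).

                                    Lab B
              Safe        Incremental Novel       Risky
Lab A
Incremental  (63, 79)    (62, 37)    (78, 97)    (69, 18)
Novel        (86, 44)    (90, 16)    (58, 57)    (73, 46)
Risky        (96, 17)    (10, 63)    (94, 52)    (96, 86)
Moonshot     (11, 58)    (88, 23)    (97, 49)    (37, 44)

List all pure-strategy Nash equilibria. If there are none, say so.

Pure NE: (Risky, Risky)

For each strategy profile, look for a profitable unilateral deviation.
(Incremental, Safe): Lab A can switch to Novel (63 → 86). Not NE.
(Incremental, Incremental): Lab A can switch to Novel (62 → 90). Not NE.
(Incremental, Novel): Lab A can switch to Risky (78 → 94). Not NE.
(Incremental, Risky): Lab A can switch to Novel (69 → 73). Not NE.
(Novel, Safe): Lab A can switch to Risky (86 → 96). Not NE.
(Novel, Incremental): Lab B can switch to Safe (16 → 44). Not NE.
(Risky, Risky): Lab A gets 96, best alternative 73; Lab B gets 86, best alternative 63. No profitable deviation — NE.
(The remaining 9 profiles each have a profitable deviation by the same check.)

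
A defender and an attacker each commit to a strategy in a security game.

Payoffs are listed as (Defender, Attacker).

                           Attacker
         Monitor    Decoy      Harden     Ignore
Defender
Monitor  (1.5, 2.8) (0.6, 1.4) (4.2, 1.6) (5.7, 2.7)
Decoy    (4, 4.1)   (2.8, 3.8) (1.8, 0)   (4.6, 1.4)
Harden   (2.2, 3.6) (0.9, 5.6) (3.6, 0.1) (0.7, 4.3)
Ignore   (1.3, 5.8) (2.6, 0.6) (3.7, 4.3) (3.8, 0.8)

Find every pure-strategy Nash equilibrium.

Defender against Monitor: payoffs 1.5, 4, 2.2, 1.3 → best response Decoy.
Defender against Decoy: payoffs 0.6, 2.8, 0.9, 2.6 → best response Decoy.
Defender against Harden: payoffs 4.2, 1.8, 3.6, 3.7 → best response Monitor.
Defender against Ignore: payoffs 5.7, 4.6, 0.7, 3.8 → best response Monitor.
Attacker against Monitor: payoffs 2.8, 1.4, 1.6, 2.7 → best response Monitor.
Attacker against Decoy: payoffs 4.1, 3.8, 0, 1.4 → best response Monitor.
Attacker against Harden: payoffs 3.6, 5.6, 0.1, 4.3 → best response Decoy.
Attacker against Ignore: payoffs 5.8, 0.6, 4.3, 0.8 → best response Monitor.
Mutual best responses: (Decoy, Monitor).

(Decoy, Monitor)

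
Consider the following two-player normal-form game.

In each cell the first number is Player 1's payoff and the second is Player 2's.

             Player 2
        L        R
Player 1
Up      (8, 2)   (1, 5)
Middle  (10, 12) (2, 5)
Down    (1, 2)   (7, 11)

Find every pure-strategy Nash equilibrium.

Player 1 against L: payoffs 8, 10, 1 → best response Middle.
Player 1 against R: payoffs 1, 2, 7 → best response Down.
Player 2 against Up: payoffs 2, 5 → best response R.
Player 2 against Middle: payoffs 12, 5 → best response L.
Player 2 against Down: payoffs 2, 11 → best response R.
Mutual best responses: (Middle, L); (Down, R).

Pure-strategy Nash equilibria: (Middle, L); (Down, R)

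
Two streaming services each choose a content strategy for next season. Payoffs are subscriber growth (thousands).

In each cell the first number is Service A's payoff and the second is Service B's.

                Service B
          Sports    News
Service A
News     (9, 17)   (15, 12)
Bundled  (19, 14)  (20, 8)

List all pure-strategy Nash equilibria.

The unique pure-strategy Nash equilibrium is (Bundled, Sports).

(News, Sports): Service A can switch to Bundled (9 → 19). Not NE.
(News, News): Service A can switch to Bundled (15 → 20). Not NE.
(Bundled, Sports): Service A gets 19, best alternative 9; Service B gets 14, best alternative 8. No profitable deviation — NE.
(Bundled, News): Service B can switch to Sports (8 → 14). Not NE.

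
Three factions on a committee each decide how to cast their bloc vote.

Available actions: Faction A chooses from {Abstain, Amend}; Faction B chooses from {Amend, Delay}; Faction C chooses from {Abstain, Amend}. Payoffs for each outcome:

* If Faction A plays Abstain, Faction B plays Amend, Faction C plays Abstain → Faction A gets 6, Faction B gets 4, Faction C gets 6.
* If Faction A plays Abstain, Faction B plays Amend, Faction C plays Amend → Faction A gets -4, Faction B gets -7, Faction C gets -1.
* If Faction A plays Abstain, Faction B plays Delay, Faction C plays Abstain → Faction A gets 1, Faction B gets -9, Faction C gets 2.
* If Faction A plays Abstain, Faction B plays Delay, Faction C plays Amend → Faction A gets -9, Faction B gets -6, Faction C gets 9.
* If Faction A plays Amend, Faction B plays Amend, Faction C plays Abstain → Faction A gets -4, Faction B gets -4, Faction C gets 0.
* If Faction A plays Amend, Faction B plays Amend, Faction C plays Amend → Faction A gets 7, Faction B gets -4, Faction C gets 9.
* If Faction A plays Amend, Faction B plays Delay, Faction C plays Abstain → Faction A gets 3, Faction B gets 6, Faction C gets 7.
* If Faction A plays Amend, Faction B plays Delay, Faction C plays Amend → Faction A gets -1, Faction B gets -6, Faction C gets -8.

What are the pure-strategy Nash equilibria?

Check each profile: it is a Nash equilibrium iff no player can strictly gain by switching unilaterally.
(Abstain, Amend, Abstain): Faction A gets 6, best alternative -4; Faction B gets 4, best alternative -9; Faction C gets 6, best alternative -1. No profitable deviation — NE.
(Abstain, Amend, Amend): Faction A can switch to Amend (-4 → 7). Not NE.
(Abstain, Delay, Abstain): Faction A can switch to Amend (1 → 3). Not NE.
(Abstain, Delay, Amend): Faction A can switch to Amend (-9 → -1). Not NE.
(Amend, Amend, Abstain): Faction A can switch to Abstain (-4 → 6). Not NE.
(Amend, Amend, Amend): Faction A gets 7, best alternative -4; Faction B gets -4, best alternative -6; Faction C gets 9, best alternative 0. No profitable deviation — NE.
(Amend, Delay, Abstain): Faction A gets 3, best alternative 1; Faction B gets 6, best alternative -4; Faction C gets 7, best alternative -8. No profitable deviation — NE.
(Amend, Delay, Amend): Faction B can switch to Amend (-6 → -4). Not NE.

Pure-strategy Nash equilibria: (Abstain, Amend, Abstain); (Amend, Amend, Amend); (Amend, Delay, Abstain)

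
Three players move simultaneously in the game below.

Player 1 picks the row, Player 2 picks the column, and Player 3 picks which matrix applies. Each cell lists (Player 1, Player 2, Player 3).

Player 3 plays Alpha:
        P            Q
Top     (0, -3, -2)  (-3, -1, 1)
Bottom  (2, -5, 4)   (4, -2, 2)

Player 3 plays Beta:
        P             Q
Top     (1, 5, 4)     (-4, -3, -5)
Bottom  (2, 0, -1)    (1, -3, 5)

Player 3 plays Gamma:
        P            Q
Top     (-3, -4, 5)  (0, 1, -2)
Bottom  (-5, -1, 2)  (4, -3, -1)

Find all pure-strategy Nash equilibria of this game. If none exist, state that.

For each strategy profile, look for a profitable unilateral deviation.
(Top, P, Alpha): Player 1 can switch to Bottom (0 → 2). Not NE.
(Top, P, Beta): Player 1 can switch to Bottom (1 → 2). Not NE.
(Top, P, Gamma): Player 2 can switch to Q (-4 → 1). Not NE.
(Top, Q, Alpha): Player 1 can switch to Bottom (-3 → 4). Not NE.
(Top, Q, Beta): Player 1 can switch to Bottom (-4 → 1). Not NE.
(Top, Q, Gamma): Player 1 can switch to Bottom (0 → 4). Not NE.
(The remaining 6 profiles each have a profitable deviation by the same check.)

none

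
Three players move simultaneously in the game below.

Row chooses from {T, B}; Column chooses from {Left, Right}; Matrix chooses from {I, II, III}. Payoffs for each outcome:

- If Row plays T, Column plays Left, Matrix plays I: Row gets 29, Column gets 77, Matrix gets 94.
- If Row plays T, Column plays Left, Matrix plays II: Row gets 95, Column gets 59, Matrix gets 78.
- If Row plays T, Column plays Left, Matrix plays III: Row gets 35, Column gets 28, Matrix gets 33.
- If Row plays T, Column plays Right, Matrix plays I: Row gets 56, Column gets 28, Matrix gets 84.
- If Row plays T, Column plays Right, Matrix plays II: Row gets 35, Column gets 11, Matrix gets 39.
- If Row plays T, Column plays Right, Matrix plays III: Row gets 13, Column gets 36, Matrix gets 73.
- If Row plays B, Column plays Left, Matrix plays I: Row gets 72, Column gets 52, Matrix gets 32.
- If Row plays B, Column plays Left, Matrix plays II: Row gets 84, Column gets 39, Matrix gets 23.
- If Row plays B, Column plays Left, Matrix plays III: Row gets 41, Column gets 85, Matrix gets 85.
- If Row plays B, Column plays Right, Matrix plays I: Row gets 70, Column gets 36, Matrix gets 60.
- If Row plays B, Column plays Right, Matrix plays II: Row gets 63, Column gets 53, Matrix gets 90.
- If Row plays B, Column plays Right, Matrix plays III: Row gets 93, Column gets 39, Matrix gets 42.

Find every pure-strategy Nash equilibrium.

(B, Left, III), (B, Right, II)

(T, Left, I): Row can switch to B (29 → 72). Not NE.
(T, Left, II): Matrix can switch to I (78 → 94). Not NE.
(T, Left, III): Row can switch to B (35 → 41). Not NE.
(T, Right, I): Row can switch to B (56 → 70). Not NE.
(T, Right, II): Row can switch to B (35 → 63). Not NE.
(T, Right, III): Row can switch to B (13 → 93). Not NE.
(B, Left, I): Matrix can switch to III (32 → 85). Not NE.
(B, Left, II): Row can switch to T (84 → 95). Not NE.
(B, Left, III): Row gets 41, best alternative 35; Column gets 85, best alternative 39; Matrix gets 85, best alternative 32. No profitable deviation — NE.
(B, Right, I): Column can switch to Left (36 → 52). Not NE.
(B, Right, II): Row gets 63, best alternative 35; Column gets 53, best alternative 39; Matrix gets 90, best alternative 60. No profitable deviation — NE.
(B, Right, III): Column can switch to Left (39 → 85). Not NE.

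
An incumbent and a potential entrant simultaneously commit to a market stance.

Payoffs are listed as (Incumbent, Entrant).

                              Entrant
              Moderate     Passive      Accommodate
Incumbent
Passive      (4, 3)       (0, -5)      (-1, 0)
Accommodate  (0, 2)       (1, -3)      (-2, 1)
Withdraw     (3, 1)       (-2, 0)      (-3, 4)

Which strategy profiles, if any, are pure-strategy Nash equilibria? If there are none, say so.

Pure NE: (Passive, Moderate)

Incumbent against Moderate: payoffs 4, 0, 3 → best response Passive.
Incumbent against Passive: payoffs 0, 1, -2 → best response Accommodate.
Incumbent against Accommodate: payoffs -1, -2, -3 → best response Passive.
Entrant against Passive: payoffs 3, -5, 0 → best response Moderate.
Entrant against Accommodate: payoffs 2, -3, 1 → best response Moderate.
Entrant against Withdraw: payoffs 1, 0, 4 → best response Accommodate.
Mutual best responses: (Passive, Moderate).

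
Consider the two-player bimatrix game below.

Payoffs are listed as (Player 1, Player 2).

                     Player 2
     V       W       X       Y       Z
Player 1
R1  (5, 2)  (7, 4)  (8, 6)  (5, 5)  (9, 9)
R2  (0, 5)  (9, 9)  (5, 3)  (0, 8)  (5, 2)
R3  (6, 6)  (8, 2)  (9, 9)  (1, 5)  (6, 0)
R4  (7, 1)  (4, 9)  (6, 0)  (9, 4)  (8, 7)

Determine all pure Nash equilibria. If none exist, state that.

(R1, V): Player 1 can switch to R3 (5 → 6). Not NE.
(R1, W): Player 1 can switch to R2 (7 → 9). Not NE.
(R1, X): Player 1 can switch to R3 (8 → 9). Not NE.
(R1, Y): Player 1 can switch to R4 (5 → 9). Not NE.
(R1, Z): Player 1 gets 9, best alternative 8; Player 2 gets 9, best alternative 6. No profitable deviation — NE.
(R2, V): Player 1 can switch to R1 (0 → 5). Not NE.
(R2, W): Player 1 gets 9, best alternative 8; Player 2 gets 9, best alternative 8. No profitable deviation — NE.
(R2, X): Player 1 can switch to R1 (5 → 8). Not NE.
(R2, Y): Player 1 can switch to R1 (0 → 5). Not NE.
(R2, Z): Player 1 can switch to R1 (5 → 9). Not NE.
(R3, V): Player 1 can switch to R4 (6 → 7). Not NE.
(R3, W): Player 1 can switch to R2 (8 → 9). Not NE.
(R3, X): Player 1 gets 9, best alternative 8; Player 2 gets 9, best alternative 6. No profitable deviation — NE.
(R3, Y): Player 1 can switch to R1 (1 → 5). Not NE.
(R3, Z): Player 1 can switch to R1 (6 → 9). Not NE.
(The remaining 5 profiles each have a profitable deviation by the same check.)

The pure Nash equilibria are (R1, Z); (R2, W); (R3, X).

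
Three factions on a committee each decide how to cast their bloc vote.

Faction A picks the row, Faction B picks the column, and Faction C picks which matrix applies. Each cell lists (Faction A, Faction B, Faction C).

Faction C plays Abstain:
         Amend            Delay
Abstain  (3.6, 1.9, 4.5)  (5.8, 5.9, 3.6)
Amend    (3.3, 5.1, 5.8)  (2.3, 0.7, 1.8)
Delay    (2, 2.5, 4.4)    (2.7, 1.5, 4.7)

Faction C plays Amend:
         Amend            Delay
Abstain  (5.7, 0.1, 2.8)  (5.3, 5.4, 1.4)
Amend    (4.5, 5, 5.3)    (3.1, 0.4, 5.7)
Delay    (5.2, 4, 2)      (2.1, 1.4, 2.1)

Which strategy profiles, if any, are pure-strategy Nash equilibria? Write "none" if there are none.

Pure NE: (Abstain, Delay, Abstain)

(Abstain, Amend, Abstain): Faction B can switch to Delay (1.9 → 5.9). Not NE.
(Abstain, Amend, Amend): Faction B can switch to Delay (0.1 → 5.4). Not NE.
(Abstain, Delay, Abstain): Faction A gets 5.8, best alternative 2.7; Faction B gets 5.9, best alternative 1.9; Faction C gets 3.6, best alternative 1.4. No profitable deviation — NE.
(Abstain, Delay, Amend): Faction C can switch to Abstain (1.4 → 3.6). Not NE.
(Amend, Amend, Abstain): Faction A can switch to Abstain (3.3 → 3.6). Not NE.
(Amend, Amend, Amend): Faction A can switch to Abstain (4.5 → 5.7). Not NE.
(Amend, Delay, Abstain): Faction A can switch to Abstain (2.3 → 5.8). Not NE.
(Amend, Delay, Amend): Faction A can switch to Abstain (3.1 → 5.3). Not NE.
(Delay, Amend, Abstain): Faction A can switch to Abstain (2 → 3.6). Not NE.
(The remaining 3 profiles each have a profitable deviation by the same check.)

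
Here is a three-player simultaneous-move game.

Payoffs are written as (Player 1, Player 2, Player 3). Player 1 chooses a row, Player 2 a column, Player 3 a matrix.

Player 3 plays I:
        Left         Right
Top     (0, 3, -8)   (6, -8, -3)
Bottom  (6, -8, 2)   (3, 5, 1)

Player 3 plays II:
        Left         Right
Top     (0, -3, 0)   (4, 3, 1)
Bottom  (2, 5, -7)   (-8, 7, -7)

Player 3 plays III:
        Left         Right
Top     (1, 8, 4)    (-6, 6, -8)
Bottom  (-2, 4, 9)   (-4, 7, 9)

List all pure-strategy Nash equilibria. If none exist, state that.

(Top, Left, I): Player 1 can switch to Bottom (0 → 6). Not NE.
(Top, Left, II): Player 1 can switch to Bottom (0 → 2). Not NE.
(Top, Left, III): Player 1 gets 1, best alternative -2; Player 2 gets 8, best alternative 6; Player 3 gets 4, best alternative 0. No profitable deviation — NE.
(Top, Right, I): Player 2 can switch to Left (-8 → 3). Not NE.
(Top, Right, II): Player 1 gets 4, best alternative -8; Player 2 gets 3, best alternative -3; Player 3 gets 1, best alternative -3. No profitable deviation — NE.
(Top, Right, III): Player 1 can switch to Bottom (-6 → -4). Not NE.
(Bottom, Left, I): Player 2 can switch to Right (-8 → 5). Not NE.
(Bottom, Left, II): Player 2 can switch to Right (5 → 7). Not NE.
(Bottom, Left, III): Player 1 can switch to Top (-2 → 1). Not NE.
(Bottom, Right, I): Player 1 can switch to Top (3 → 6). Not NE.
(Bottom, Right, II): Player 1 can switch to Top (-8 → 4). Not NE.
(Bottom, Right, III): Player 1 gets -4, best alternative -6; Player 2 gets 7, best alternative 4; Player 3 gets 9, best alternative 1. No profitable deviation — NE.

Pure-strategy Nash equilibria: (Top, Left, III) and (Top, Right, II) and (Bottom, Right, III)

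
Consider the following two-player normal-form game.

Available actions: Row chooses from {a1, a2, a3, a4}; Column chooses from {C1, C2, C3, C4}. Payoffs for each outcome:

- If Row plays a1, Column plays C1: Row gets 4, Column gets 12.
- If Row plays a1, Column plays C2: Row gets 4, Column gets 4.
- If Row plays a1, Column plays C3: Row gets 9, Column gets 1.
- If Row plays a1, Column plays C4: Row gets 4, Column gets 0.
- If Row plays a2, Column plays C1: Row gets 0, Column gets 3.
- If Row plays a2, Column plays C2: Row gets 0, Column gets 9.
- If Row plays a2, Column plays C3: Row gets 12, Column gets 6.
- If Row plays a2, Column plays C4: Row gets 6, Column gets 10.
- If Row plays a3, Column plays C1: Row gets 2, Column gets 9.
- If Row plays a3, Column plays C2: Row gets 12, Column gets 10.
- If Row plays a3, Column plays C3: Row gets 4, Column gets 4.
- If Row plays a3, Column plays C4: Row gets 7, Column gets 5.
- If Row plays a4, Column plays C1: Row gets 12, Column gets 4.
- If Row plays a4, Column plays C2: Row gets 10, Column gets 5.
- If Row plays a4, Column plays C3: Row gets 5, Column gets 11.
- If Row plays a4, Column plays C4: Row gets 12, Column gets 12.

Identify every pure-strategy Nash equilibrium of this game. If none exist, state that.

The pure Nash equilibria are (a3, C2) and (a4, C4).

For each player, find the best response to each opponent profile; mutual best responses are the pure NE.
Row against C1: payoffs 4, 0, 2, 12 → best response a4.
Row against C2: payoffs 4, 0, 12, 10 → best response a3.
Row against C3: payoffs 9, 12, 4, 5 → best response a2.
Row against C4: payoffs 4, 6, 7, 12 → best response a4.
Column against a1: payoffs 12, 4, 1, 0 → best response C1.
Column against a2: payoffs 3, 9, 6, 10 → best response C4.
Column against a3: payoffs 9, 10, 4, 5 → best response C2.
Column against a4: payoffs 4, 5, 11, 12 → best response C4.
Mutual best responses: (a3, C2); (a4, C4).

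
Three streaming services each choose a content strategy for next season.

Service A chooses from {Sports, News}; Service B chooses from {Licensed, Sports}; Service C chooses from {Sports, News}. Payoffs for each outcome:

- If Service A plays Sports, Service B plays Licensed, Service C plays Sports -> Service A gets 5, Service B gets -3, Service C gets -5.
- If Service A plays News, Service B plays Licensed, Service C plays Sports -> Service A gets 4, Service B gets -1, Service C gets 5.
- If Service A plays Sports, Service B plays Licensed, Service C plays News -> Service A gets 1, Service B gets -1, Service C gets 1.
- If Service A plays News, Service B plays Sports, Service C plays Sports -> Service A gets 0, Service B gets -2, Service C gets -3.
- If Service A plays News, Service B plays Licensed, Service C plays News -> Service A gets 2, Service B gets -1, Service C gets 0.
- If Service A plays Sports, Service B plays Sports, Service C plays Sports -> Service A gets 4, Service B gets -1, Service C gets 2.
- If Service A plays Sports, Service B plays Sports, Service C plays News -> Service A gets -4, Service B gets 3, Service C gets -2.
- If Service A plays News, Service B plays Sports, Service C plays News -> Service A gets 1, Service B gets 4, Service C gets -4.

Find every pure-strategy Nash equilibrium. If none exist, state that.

Mark each player's best response to every combination of opponents' strategies; a profile where every player is best-responding is a pure Nash equilibrium.
Service A against (Licensed, Sports): payoffs 5, 4 → best response Sports.
Service A against (Licensed, News): payoffs 1, 2 → best response News.
Service A against (Sports, Sports): payoffs 4, 0 → best response Sports.
Service A against (Sports, News): payoffs -4, 1 → best response News.
Service B against (Sports, Sports): payoffs -3, -1 → best response Sports.
Service B against (Sports, News): payoffs -1, 3 → best response Sports.
Service B against (News, Sports): payoffs -1, -2 → best response Licensed.
Service B against (News, News): payoffs -1, 4 → best response Sports.
Service C against (Sports, Licensed): payoffs -5, 1 → best response News.
Service C against (Sports, Sports): payoffs 2, -2 → best response Sports.
Service C against (News, Licensed): payoffs 5, 0 → best response Sports.
Service C against (News, Sports): payoffs -3, -4 → best response Sports.
Mutual best responses: (Sports, Sports, Sports).

The unique pure-strategy Nash equilibrium is (Sports, Sports, Sports).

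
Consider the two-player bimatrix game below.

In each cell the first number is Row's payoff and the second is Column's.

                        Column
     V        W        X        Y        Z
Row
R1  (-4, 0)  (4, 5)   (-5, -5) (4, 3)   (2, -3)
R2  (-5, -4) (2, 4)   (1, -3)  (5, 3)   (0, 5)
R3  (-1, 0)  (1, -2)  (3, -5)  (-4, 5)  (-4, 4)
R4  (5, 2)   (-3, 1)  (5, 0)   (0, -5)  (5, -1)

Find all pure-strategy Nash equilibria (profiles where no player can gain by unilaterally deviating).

Pure-strategy Nash equilibria: (R1, W), (R4, V)

Row against V: payoffs -4, -5, -1, 5 → best response R4.
Row against W: payoffs 4, 2, 1, -3 → best response R1.
Row against X: payoffs -5, 1, 3, 5 → best response R4.
Row against Y: payoffs 4, 5, -4, 0 → best response R2.
Row against Z: payoffs 2, 0, -4, 5 → best response R4.
Column against R1: payoffs 0, 5, -5, 3, -3 → best response W.
Column against R2: payoffs -4, 4, -3, 3, 5 → best response Z.
Column against R3: payoffs 0, -2, -5, 5, 4 → best response Y.
Column against R4: payoffs 2, 1, 0, -5, -1 → best response V.
Mutual best responses: (R1, W); (R4, V).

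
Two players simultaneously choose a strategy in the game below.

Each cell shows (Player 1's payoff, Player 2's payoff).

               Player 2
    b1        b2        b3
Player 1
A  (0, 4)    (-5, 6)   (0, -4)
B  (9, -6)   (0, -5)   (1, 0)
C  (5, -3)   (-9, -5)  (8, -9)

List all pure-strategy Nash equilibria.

This game has no pure Nash equilibrium.

Mark each player's best response to every combination of opponents' strategies; a profile where every player is best-responding is a pure Nash equilibrium.
Player 1 against b1: payoffs 0, 9, 5 → best response B.
Player 1 against b2: payoffs -5, 0, -9 → best response B.
Player 1 against b3: payoffs 0, 1, 8 → best response C.
Player 2 against A: payoffs 4, 6, -4 → best response b2.
Player 2 against B: payoffs -6, -5, 0 → best response b3.
Player 2 against C: payoffs -3, -5, -9 → best response b1.
No profile is a mutual best response for all players.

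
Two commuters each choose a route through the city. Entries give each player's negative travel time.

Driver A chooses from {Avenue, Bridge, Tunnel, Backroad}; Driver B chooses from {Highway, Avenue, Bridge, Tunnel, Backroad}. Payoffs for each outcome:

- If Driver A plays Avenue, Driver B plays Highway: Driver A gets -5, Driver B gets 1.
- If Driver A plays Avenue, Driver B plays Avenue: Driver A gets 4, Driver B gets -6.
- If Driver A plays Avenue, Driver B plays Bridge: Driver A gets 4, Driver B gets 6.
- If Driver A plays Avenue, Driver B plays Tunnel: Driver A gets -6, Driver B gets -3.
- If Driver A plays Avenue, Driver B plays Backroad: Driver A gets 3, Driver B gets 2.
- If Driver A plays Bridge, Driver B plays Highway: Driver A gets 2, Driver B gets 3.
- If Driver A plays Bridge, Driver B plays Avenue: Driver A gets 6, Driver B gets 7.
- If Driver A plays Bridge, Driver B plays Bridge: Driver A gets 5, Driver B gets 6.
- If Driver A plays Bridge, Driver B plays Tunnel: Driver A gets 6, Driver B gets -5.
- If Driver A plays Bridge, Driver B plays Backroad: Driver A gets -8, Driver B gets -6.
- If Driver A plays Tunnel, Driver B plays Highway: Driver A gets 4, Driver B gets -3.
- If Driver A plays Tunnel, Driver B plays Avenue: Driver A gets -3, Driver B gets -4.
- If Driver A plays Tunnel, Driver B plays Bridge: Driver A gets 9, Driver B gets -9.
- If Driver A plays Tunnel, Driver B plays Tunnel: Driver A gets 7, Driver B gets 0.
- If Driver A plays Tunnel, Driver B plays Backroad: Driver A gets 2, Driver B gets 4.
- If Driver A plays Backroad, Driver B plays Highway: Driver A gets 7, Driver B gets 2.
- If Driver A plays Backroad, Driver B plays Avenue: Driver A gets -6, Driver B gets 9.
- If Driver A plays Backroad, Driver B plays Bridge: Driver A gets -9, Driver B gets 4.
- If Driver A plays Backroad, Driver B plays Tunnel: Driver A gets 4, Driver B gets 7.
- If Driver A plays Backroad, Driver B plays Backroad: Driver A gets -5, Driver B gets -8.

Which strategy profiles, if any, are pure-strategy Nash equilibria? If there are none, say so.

Pure NE: (Bridge, Avenue)

Driver A against Highway: payoffs -5, 2, 4, 7 → best response Backroad.
Driver A against Avenue: payoffs 4, 6, -3, -6 → best response Bridge.
Driver A against Bridge: payoffs 4, 5, 9, -9 → best response Tunnel.
Driver A against Tunnel: payoffs -6, 6, 7, 4 → best response Tunnel.
Driver A against Backroad: payoffs 3, -8, 2, -5 → best response Avenue.
Driver B against Avenue: payoffs 1, -6, 6, -3, 2 → best response Bridge.
Driver B against Bridge: payoffs 3, 7, 6, -5, -6 → best response Avenue.
Driver B against Tunnel: payoffs -3, -4, -9, 0, 4 → best response Backroad.
Driver B against Backroad: payoffs 2, 9, 4, 7, -8 → best response Avenue.
Mutual best responses: (Bridge, Avenue).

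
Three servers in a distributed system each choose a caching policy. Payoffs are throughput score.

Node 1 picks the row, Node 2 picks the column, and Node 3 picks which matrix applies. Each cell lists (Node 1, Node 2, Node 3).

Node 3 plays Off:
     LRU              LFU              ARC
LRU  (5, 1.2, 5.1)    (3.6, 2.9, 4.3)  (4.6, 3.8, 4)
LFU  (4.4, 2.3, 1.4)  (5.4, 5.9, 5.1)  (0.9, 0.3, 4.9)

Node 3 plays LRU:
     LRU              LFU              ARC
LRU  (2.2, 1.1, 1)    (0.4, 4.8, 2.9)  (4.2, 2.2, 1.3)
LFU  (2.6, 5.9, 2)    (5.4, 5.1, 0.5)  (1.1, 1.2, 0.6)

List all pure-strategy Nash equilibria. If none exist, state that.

Node 1 against (LRU, Off): payoffs 5, 4.4 → best response LRU.
Node 1 against (LRU, LRU): payoffs 2.2, 2.6 → best response LFU.
Node 1 against (LFU, Off): payoffs 3.6, 5.4 → best response LFU.
Node 1 against (LFU, LRU): payoffs 0.4, 5.4 → best response LFU.
Node 1 against (ARC, Off): payoffs 4.6, 0.9 → best response LRU.
Node 1 against (ARC, LRU): payoffs 4.2, 1.1 → best response LRU.
Node 2 against (LRU, Off): payoffs 1.2, 2.9, 3.8 → best response ARC.
Node 2 against (LRU, LRU): payoffs 1.1, 4.8, 2.2 → best response LFU.
Node 2 against (LFU, Off): payoffs 2.3, 5.9, 0.3 → best response LFU.
Node 2 against (LFU, LRU): payoffs 5.9, 5.1, 1.2 → best response LRU.
Node 3 against (LRU, LRU): payoffs 5.1, 1 → best response Off.
Node 3 against (LRU, LFU): payoffs 4.3, 2.9 → best response Off.
Node 3 against (LRU, ARC): payoffs 4, 1.3 → best response Off.
Node 3 against (LFU, LRU): payoffs 1.4, 2 → best response LRU.
Node 3 against (LFU, LFU): payoffs 5.1, 0.5 → best response Off.
Node 3 against (LFU, ARC): payoffs 4.9, 0.6 → best response Off.
Mutual best responses: (LRU, ARC, Off); (LFU, LRU, LRU); (LFU, LFU, Off).

Pure-strategy Nash equilibria: (LRU, ARC, Off) and (LFU, LRU, LRU) and (LFU, LFU, Off)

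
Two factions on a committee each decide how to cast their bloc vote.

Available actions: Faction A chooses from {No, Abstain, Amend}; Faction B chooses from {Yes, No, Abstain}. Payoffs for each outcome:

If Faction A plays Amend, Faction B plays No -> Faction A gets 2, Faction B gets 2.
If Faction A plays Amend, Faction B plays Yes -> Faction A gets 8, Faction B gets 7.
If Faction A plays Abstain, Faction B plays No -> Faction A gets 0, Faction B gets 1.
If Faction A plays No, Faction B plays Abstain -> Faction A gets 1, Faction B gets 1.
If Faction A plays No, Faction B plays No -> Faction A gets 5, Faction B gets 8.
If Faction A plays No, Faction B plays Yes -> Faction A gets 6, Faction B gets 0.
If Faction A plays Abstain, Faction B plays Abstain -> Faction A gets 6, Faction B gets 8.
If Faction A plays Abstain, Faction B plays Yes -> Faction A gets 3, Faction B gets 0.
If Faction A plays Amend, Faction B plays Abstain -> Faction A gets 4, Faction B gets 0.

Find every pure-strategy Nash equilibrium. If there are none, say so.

(No, No); (Abstain, Abstain); (Amend, Yes)

Faction A against Yes: payoffs 6, 3, 8 → best response Amend.
Faction A against No: payoffs 5, 0, 2 → best response No.
Faction A against Abstain: payoffs 1, 6, 4 → best response Abstain.
Faction B against No: payoffs 0, 8, 1 → best response No.
Faction B against Abstain: payoffs 0, 1, 8 → best response Abstain.
Faction B against Amend: payoffs 7, 2, 0 → best response Yes.
Mutual best responses: (No, No); (Abstain, Abstain); (Amend, Yes).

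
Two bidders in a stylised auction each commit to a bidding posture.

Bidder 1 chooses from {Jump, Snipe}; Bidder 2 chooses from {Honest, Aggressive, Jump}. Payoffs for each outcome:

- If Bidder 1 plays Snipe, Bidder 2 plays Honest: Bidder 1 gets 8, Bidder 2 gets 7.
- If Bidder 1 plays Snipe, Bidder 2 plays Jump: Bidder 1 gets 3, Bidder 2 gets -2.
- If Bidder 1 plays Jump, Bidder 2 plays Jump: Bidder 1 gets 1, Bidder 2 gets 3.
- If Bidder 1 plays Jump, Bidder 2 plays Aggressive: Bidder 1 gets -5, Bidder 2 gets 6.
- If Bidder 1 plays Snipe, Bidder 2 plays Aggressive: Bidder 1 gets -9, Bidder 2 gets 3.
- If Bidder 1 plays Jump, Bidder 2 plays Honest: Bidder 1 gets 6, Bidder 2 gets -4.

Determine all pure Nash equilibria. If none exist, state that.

Check each profile: it is a Nash equilibrium iff no player can strictly gain by switching unilaterally.
(Jump, Honest): Bidder 1 can switch to Snipe (6 → 8). Not NE.
(Jump, Aggressive): Bidder 1 gets -5, best alternative -9; Bidder 2 gets 6, best alternative 3. No profitable deviation — NE.
(Jump, Jump): Bidder 1 can switch to Snipe (1 → 3). Not NE.
(Snipe, Honest): Bidder 1 gets 8, best alternative 6; Bidder 2 gets 7, best alternative 3. No profitable deviation — NE.
(Snipe, Aggressive): Bidder 1 can switch to Jump (-9 → -5). Not NE.
(Snipe, Jump): Bidder 2 can switch to Honest (-2 → 7). Not NE.

(Jump, Aggressive), (Snipe, Honest)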